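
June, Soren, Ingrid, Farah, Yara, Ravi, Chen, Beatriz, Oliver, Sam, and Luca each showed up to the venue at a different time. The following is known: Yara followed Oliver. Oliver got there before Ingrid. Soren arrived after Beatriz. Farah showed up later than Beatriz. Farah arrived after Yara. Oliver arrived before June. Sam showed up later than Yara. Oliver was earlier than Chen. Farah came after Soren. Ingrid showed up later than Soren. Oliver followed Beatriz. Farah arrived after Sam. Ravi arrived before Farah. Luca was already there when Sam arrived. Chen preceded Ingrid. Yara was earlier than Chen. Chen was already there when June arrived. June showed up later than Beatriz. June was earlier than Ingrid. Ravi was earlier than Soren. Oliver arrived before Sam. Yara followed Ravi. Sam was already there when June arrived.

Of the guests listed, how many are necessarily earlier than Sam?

Directly stated before Sam: Luca, Oliver, and Yara.
Beatriz reaches Sam via Beatriz → Oliver → Sam.
Ravi reaches Sam via Ravi → Yara → Sam.
No chain forces Chen (or any of the others) ahead of Sam.
That's Beatriz, Luca, Oliver, Ravi, and Yara — 5 in all.

5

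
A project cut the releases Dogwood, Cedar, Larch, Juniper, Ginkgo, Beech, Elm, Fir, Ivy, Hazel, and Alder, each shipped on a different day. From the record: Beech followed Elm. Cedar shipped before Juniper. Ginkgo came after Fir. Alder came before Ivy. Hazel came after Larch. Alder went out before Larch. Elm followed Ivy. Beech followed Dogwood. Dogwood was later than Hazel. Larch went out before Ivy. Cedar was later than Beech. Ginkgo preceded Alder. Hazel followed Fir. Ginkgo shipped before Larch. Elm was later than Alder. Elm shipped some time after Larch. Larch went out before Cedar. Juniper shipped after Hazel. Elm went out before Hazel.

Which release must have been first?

Fir has a chain of constraints placing it before every other release, so Fir must be first.

Fir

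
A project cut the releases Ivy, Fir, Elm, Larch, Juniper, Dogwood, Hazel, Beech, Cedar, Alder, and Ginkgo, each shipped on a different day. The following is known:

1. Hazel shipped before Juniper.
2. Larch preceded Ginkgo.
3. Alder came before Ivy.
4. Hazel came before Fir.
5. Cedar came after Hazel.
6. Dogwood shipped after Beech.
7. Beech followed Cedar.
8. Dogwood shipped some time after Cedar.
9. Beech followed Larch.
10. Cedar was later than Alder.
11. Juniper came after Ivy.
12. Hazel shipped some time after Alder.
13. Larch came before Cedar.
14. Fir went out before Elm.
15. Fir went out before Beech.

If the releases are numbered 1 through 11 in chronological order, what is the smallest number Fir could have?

Alder and Hazel must both come before Fir — 2 forced predecessors.
Nothing else is forced ahead of Fir, so its earliest slot is position 2 + 1 = 3.

3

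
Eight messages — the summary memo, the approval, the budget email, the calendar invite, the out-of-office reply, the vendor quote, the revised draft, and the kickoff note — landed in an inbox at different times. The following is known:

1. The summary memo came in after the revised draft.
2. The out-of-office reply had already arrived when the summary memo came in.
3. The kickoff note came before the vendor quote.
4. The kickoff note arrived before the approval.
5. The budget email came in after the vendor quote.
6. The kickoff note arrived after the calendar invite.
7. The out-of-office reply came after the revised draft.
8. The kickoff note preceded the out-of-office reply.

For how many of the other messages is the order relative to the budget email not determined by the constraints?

Forced before the budget email: the calendar invite, the kickoff note, and the vendor quote.
That leaves the approval, the out-of-office reply, the revised draft, and the summary memo with no forced order relative to the budget email — 4.

4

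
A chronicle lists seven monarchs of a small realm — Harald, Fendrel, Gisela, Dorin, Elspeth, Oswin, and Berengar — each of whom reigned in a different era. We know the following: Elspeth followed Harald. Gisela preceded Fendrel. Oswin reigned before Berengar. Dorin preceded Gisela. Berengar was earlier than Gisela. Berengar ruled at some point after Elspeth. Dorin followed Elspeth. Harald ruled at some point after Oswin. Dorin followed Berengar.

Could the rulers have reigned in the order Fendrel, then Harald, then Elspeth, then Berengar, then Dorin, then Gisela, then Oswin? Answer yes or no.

no

The constraints require Gisela before Fendrel, but in the proposed sequence Fendrel appears ahead of Gisela. That one violation is enough.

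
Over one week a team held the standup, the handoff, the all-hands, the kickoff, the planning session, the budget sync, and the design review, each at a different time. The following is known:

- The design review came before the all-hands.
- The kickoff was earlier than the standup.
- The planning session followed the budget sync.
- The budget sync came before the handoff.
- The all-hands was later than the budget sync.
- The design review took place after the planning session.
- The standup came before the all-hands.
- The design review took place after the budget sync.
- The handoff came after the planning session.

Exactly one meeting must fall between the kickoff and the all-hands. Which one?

the standup

Tracing the constraints gives the kickoff → the standup → the all-hands, so the standup sits after the kickoff and before the all-hands.
No other meeting is forced both after the kickoff and before the all-hands.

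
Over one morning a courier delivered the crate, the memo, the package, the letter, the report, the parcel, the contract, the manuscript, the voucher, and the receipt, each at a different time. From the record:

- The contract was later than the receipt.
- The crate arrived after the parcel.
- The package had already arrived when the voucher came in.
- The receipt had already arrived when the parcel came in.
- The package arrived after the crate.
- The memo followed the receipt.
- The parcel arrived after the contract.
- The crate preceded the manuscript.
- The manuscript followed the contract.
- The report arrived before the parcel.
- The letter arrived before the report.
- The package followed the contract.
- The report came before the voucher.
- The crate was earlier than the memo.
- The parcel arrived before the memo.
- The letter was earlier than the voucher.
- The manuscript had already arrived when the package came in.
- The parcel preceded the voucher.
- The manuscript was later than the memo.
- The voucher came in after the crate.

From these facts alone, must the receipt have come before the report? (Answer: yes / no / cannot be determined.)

No chain of stated constraints runs from the receipt to the report, and none runs from the report to the receipt either.
So the relative order of the receipt and the report is not fixed by the given facts.

cannot be determined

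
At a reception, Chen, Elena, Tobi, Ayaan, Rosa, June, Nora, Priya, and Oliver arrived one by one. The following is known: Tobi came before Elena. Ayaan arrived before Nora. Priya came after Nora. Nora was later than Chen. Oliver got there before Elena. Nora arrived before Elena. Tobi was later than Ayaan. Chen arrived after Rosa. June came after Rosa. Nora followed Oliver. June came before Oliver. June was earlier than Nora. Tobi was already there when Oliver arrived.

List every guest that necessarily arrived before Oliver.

Ayaan, June, Rosa, Tobi

Directly stated before Oliver: June and Tobi.
Ayaan reaches Oliver via Ayaan → Tobi → Oliver.
Rosa reaches Oliver via Rosa → June → Oliver.
No chain forces Elena (or any of the others) ahead of Oliver.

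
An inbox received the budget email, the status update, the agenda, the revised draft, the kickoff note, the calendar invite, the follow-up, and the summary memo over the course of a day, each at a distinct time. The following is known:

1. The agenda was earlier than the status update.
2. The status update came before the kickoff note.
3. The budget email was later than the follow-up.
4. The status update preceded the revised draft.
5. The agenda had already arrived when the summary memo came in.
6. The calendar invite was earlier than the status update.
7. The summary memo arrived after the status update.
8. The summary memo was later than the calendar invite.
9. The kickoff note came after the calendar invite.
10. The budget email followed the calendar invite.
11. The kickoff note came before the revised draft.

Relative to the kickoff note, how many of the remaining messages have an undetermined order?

3

Forced before the kickoff note: the agenda, the calendar invite, and the status update; forced after the kickoff note: the revised draft.
That leaves the budget email, the follow-up, and the summary memo with no forced order relative to the kickoff note — 3.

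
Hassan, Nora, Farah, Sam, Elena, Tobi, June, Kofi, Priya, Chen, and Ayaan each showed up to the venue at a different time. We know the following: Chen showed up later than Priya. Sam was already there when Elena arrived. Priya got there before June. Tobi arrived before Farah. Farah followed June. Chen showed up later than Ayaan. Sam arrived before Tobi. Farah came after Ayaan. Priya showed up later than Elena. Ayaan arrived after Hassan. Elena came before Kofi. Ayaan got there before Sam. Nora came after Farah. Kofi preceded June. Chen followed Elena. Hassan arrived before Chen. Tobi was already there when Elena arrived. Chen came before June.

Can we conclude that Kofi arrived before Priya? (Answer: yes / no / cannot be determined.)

No chain of stated constraints runs from Kofi to Priya, and none runs from Priya to Kofi either.
So the relative order of Kofi and Priya is not fixed by the given facts.

cannot be determined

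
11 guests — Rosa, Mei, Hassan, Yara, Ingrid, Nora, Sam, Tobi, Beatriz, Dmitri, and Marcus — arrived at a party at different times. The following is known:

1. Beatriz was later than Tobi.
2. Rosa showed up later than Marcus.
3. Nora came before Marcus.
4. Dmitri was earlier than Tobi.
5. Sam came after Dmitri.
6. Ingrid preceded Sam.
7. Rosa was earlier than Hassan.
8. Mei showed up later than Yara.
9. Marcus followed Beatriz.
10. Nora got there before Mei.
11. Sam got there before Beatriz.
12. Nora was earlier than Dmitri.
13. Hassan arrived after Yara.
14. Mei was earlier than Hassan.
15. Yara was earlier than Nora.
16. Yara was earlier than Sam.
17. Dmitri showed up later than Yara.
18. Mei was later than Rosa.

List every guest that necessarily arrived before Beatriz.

Dmitri, Ingrid, Nora, Sam, Tobi, Yara

Directly stated before Beatriz: Sam and Tobi.
Dmitri reaches Beatriz via Dmitri → Sam → Beatriz.
Ingrid reaches Beatriz via Ingrid → Sam → Beatriz.
Nora reaches Beatriz via Nora → Dmitri → Sam → Beatriz.
Likewise Yara reaches Beatriz by chaining the stated constraints.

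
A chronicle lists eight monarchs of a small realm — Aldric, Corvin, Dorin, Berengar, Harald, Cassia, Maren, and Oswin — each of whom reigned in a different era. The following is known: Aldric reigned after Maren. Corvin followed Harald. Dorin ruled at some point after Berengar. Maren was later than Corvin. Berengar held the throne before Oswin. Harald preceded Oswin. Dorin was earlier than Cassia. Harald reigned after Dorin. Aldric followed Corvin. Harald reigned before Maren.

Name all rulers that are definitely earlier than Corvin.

Berengar, Dorin, Harald

Directly stated before Corvin: Harald.
Berengar reaches Corvin via Berengar → Dorin → Harald → Corvin.
Dorin reaches Corvin via Dorin → Harald → Corvin.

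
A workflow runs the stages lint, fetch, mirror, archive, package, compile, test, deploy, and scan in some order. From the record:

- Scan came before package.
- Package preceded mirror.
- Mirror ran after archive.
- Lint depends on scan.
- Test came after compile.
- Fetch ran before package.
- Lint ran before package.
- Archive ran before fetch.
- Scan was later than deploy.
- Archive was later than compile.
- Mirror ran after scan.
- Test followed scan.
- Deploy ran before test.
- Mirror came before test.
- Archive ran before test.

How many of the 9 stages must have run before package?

Directly stated before package: fetch, lint, and scan.
Archive reaches package via archive → fetch → package.
Compile reaches package via compile → archive → fetch → package.
Deploy reaches package via deploy → scan → package.
That's archive, compile, deploy, fetch, lint, and scan — 6 in all.

6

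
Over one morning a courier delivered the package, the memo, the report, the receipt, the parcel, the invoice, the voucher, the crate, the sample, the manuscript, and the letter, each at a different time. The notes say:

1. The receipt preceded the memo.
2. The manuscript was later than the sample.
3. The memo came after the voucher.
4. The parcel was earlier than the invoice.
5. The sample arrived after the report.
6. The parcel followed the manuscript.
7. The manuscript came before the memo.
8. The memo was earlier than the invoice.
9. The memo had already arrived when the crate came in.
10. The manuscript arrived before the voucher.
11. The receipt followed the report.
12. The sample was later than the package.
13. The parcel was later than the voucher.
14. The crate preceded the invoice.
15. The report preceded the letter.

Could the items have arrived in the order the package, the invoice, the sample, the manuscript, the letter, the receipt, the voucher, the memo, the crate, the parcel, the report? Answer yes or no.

The constraints require the parcel before the invoice, but in the proposed sequence the invoice appears ahead of the parcel. That one violation is enough.

no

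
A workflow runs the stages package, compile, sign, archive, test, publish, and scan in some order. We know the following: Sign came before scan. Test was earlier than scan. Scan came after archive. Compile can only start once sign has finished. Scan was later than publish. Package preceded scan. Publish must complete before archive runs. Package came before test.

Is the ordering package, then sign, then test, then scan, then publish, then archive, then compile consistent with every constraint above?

The constraints require archive before scan, but in the proposed sequence scan appears ahead of archive. That one violation is enough.

no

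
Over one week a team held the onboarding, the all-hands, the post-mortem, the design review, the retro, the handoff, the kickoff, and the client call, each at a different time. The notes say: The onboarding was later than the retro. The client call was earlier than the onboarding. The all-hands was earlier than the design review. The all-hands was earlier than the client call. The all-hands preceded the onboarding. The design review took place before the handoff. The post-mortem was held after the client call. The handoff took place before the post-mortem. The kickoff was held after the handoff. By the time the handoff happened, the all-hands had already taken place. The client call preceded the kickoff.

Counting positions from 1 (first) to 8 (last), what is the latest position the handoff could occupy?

6

The handoff must come before the kickoff and the post-mortem — 2 meetings forced after it.
Everything else can be placed before the handoff in some valid order, so the handoff can sit as late as position 8 − 2 = 6.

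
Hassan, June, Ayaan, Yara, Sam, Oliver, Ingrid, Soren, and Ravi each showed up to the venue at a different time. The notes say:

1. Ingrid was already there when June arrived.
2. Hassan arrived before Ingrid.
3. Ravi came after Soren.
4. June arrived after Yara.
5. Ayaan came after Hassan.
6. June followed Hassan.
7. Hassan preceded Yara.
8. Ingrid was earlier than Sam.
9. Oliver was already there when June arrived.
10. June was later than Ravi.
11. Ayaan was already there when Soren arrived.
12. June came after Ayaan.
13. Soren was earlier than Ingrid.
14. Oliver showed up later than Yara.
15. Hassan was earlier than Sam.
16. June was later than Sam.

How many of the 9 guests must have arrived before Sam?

Directly stated before Sam: Hassan and Ingrid.
Ayaan reaches Sam via Ayaan → Soren → Ingrid → Sam.
Soren reaches Sam via Soren → Ingrid → Sam.
No chain forces June (or any of the others) ahead of Sam.
That's Ayaan, Hassan, Ingrid, and Soren — 4 in all.

4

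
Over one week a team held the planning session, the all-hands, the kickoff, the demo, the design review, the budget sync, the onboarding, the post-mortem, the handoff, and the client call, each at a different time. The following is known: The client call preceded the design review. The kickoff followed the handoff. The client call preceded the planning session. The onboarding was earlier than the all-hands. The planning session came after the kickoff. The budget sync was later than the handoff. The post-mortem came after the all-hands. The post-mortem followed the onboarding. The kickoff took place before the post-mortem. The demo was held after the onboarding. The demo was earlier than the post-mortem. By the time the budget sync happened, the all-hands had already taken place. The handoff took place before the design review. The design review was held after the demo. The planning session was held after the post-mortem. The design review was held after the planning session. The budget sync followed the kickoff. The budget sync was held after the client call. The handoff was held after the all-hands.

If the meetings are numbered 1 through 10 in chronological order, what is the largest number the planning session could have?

9

The planning session must come before the design review — 1 meeting forced after it.
Everything else can be placed before the planning session in some valid order, so the planning session can sit as late as position 10 − 1 = 9.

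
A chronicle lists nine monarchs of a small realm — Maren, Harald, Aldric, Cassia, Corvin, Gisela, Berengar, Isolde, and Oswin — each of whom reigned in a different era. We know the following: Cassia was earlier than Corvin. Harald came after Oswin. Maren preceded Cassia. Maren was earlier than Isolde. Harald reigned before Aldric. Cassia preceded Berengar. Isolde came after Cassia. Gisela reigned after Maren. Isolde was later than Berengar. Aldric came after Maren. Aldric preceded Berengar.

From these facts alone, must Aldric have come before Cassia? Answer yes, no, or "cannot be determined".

No chain of stated constraints runs from Aldric to Cassia, and none runs from Cassia to Aldric either.
So the relative order of Aldric and Cassia is not fixed by the given facts.

cannot be determined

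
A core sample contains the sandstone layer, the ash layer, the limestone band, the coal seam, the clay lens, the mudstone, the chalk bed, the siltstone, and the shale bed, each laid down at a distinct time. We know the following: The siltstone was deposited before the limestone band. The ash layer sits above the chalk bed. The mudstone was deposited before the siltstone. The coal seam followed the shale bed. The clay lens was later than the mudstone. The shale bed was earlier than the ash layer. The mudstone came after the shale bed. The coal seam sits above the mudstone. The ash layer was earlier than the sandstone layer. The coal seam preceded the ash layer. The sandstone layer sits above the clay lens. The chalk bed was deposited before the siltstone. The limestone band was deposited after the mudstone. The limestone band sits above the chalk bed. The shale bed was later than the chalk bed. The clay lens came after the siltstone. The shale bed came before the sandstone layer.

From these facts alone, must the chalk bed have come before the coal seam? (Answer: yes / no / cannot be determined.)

yes

Chain the constraints: the chalk bed → the shale bed → the coal seam. Each link is directly stated, so the chalk bed comes before the coal seam.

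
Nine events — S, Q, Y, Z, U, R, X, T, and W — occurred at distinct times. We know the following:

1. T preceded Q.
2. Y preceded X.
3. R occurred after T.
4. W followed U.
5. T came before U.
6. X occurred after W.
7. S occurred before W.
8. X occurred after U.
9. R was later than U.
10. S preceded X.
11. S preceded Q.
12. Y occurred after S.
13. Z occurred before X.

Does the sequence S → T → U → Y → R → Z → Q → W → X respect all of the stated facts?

Check each stated constraint against the proposed order — e.g. S is ahead of W; S is ahead of X. Every pair is in the required order; nothing is violated.

yes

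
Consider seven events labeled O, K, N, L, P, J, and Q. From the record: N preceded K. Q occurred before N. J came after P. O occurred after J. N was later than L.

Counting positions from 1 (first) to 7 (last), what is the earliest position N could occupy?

L and Q must both come before N — 2 forced predecessors.
Nothing else is forced ahead of N, so its earliest slot is position 2 + 1 = 3.

3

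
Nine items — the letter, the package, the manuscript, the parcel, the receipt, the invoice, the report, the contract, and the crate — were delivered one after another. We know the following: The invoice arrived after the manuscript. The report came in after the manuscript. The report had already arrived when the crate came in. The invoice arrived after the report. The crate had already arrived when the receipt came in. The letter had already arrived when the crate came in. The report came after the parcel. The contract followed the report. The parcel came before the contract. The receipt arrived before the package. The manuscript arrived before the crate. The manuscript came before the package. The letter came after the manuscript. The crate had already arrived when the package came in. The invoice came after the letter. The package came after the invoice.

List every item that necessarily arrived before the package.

Directly stated before the package: the crate, the invoice, the manuscript, and the receipt.
The letter reaches the package via the letter → the invoice → the package.
The parcel reaches the package via the parcel → the report → the invoice → the package.
The report reaches the package via the report → the invoice → the package.

the crate, the invoice, the letter, the manuscript, the parcel, the receipt, the report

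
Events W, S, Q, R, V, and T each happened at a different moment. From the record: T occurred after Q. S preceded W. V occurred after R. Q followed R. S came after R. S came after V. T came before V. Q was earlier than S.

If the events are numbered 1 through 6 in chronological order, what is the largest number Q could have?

Q must come before S, T, V, and W — 4 events forced after it.
Everything else can be placed before Q in some valid order, so Q can sit as late as position 6 − 4 = 2.

2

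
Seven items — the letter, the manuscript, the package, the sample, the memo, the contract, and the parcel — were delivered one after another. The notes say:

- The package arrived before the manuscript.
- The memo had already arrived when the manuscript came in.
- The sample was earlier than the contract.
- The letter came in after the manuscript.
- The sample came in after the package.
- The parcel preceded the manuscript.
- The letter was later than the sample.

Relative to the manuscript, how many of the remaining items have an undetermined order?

Forced before the manuscript: the memo, the package, and the parcel; forced after the manuscript: the letter.
That leaves the contract and the sample with no forced order relative to the manuscript — 2.

2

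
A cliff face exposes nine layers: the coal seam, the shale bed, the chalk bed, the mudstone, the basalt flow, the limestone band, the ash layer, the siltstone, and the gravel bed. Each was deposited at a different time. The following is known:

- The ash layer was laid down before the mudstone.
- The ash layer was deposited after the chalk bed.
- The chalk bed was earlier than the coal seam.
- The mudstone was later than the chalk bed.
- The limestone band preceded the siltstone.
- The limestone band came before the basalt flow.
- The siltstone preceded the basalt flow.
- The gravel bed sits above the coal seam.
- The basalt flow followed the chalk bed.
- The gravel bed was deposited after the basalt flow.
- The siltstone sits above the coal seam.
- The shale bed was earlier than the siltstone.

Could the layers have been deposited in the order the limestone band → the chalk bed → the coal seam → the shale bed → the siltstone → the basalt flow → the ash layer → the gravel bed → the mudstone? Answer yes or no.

Check each stated constraint against the proposed order — e.g. the limestone band is ahead of the basalt flow; the chalk bed is ahead of the mudstone. Every pair is in the required order; nothing is violated.

yes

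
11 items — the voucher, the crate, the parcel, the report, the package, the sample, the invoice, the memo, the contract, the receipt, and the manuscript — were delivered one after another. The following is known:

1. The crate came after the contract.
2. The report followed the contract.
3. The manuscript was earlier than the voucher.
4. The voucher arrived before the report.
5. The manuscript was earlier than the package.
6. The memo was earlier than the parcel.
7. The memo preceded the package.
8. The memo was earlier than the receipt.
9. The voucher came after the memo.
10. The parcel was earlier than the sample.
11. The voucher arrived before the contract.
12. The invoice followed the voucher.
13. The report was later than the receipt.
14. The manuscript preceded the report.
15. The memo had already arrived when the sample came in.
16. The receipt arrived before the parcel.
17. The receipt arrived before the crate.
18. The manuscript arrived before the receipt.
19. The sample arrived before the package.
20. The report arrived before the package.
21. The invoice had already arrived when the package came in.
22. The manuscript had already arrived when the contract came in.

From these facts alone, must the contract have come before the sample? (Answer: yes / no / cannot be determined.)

cannot be determined

No chain of stated constraints runs from the contract to the sample, and none runs from the sample to the contract either.
So the relative order of the contract and the sample is not fixed by the given facts.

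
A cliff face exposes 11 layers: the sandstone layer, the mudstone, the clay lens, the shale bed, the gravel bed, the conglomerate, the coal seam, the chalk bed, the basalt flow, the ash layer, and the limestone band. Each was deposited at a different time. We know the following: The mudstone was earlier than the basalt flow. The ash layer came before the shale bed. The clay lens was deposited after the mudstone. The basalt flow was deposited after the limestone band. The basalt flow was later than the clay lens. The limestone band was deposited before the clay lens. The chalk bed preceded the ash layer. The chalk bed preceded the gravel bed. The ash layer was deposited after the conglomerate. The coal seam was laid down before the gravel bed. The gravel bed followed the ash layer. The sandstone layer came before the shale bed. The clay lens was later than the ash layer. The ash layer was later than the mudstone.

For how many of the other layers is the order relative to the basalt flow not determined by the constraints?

Forced before the basalt flow: the ash layer, the chalk bed, the clay lens, the conglomerate, the limestone band, and the mudstone.
That leaves the coal seam, the gravel bed, the sandstone layer, and the shale bed with no forced order relative to the basalt flow — 4.

4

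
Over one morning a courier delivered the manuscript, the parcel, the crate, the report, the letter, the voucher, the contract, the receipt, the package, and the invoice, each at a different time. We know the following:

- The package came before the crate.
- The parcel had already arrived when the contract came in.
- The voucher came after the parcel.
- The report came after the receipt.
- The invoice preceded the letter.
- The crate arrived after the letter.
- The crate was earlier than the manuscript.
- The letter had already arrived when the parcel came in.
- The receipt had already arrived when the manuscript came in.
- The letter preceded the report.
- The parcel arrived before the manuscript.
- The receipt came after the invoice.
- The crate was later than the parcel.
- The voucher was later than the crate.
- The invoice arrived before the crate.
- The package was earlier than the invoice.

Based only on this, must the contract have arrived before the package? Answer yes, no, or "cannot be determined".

no

Tracing the constraints gives the package → the invoice → the letter → the parcel → the contract, so the package must come before the contract.
That means the contract cannot be before the package.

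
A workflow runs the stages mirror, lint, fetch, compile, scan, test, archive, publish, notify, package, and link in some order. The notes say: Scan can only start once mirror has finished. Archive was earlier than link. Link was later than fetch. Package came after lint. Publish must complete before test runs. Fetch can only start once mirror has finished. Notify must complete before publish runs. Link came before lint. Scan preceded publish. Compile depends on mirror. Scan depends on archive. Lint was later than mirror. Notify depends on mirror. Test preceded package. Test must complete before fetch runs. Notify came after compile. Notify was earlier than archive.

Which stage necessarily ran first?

mirror

Mirror has a chain of constraints placing it before every other stage, so mirror must be first.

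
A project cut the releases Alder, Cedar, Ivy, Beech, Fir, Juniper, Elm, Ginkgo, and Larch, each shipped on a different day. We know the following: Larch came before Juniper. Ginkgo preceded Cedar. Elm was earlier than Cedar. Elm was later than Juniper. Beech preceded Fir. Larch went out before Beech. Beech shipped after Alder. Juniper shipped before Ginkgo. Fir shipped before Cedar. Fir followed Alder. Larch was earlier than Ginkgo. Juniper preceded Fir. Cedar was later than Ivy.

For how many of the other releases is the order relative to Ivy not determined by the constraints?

Forced after Ivy: Cedar.
That leaves Alder, Beech, Elm, Fir, Ginkgo, Juniper, and Larch with no forced order relative to Ivy — 7.

7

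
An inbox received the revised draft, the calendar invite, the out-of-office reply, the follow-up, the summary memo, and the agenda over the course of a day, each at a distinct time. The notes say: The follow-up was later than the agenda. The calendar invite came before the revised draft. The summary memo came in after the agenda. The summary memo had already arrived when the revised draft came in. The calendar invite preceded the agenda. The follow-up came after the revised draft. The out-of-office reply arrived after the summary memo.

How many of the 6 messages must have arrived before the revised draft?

3

Directly stated before the revised draft: the calendar invite and the summary memo.
The agenda reaches the revised draft via the agenda → the summary memo → the revised draft.
That's the agenda, the calendar invite, and the summary memo — 3 in all.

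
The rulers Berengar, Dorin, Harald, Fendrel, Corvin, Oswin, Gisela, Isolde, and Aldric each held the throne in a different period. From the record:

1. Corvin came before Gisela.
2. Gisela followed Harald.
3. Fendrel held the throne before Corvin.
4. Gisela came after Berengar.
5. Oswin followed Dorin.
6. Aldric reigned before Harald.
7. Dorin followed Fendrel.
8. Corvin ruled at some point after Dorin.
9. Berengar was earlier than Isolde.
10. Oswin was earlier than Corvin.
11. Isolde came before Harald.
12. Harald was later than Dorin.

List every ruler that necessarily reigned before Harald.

Directly stated before Harald: Aldric, Dorin, and Isolde.
Berengar reaches Harald via Berengar → Isolde → Harald.
Fendrel reaches Harald via Fendrel → Dorin → Harald.

Aldric, Berengar, Dorin, Fendrel, Isolde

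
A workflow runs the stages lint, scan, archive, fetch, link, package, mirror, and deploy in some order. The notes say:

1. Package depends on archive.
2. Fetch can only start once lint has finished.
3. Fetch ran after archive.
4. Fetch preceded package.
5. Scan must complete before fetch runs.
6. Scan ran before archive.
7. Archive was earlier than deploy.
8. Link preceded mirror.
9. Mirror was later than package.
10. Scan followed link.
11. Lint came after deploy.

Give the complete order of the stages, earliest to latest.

link, scan, archive, deploy, lint, fetch, package, mirror

The constraints fix every adjacent pair, so only one ordering works:
link → scan → archive → deploy → lint → fetch → package → mirror.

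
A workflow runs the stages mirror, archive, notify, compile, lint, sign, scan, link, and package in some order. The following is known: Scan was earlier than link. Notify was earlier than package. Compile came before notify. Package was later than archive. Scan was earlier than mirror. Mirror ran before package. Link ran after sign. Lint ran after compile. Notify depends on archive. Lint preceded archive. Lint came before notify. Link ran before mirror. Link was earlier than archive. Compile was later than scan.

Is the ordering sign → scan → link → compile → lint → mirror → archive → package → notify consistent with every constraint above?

The constraints require notify before package, but in the proposed sequence package appears ahead of notify. That one violation is enough.

no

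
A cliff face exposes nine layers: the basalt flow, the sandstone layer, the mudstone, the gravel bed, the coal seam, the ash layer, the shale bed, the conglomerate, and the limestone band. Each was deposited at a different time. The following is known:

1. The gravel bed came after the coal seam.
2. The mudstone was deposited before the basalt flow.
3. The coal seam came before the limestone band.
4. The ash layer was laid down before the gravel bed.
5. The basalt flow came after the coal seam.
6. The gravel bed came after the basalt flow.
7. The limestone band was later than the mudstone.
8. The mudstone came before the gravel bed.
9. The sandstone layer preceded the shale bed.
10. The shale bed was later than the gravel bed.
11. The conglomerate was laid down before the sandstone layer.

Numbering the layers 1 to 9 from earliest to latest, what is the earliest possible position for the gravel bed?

5

The ash layer, the basalt flow, the coal seam, and the mudstone must all come before the gravel bed — 4 forced predecessors.
Nothing else is forced ahead of the gravel bed, so its earliest slot is position 4 + 1 = 5.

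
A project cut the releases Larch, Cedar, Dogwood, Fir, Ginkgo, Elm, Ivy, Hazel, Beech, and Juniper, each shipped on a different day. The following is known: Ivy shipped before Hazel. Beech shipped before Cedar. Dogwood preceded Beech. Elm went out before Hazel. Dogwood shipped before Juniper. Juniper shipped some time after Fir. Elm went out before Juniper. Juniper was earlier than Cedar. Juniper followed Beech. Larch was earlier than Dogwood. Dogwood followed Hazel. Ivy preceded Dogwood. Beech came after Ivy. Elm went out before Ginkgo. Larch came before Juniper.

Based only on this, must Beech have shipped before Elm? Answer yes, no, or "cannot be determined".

no

Tracing the constraints gives Elm → Hazel → Dogwood → Beech, so Elm must come before Beech.
That means Beech cannot be before Elm.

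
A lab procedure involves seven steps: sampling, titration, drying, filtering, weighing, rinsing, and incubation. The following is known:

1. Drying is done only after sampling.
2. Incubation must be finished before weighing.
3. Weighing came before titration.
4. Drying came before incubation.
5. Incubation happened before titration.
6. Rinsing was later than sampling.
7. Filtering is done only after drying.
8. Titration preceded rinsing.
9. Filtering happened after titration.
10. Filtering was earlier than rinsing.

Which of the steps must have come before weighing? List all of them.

drying, incubation, sampling

Directly stated before weighing: incubation.
Drying reaches weighing via drying → incubation → weighing.
Sampling reaches weighing via sampling → drying → incubation → weighing.
No chain forces rinsing (or any of the others) ahead of weighing.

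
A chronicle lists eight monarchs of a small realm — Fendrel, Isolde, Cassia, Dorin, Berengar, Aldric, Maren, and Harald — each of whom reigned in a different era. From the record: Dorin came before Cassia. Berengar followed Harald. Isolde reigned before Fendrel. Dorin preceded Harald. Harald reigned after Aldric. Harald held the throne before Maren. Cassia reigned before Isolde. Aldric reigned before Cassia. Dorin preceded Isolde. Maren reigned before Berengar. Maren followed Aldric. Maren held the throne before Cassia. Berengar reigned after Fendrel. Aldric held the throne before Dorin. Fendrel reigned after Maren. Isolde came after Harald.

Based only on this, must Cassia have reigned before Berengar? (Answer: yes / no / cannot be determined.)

yes

Chain the constraints: Cassia → Isolde → Fendrel → Berengar. Each link is directly stated, so Cassia comes before Berengar.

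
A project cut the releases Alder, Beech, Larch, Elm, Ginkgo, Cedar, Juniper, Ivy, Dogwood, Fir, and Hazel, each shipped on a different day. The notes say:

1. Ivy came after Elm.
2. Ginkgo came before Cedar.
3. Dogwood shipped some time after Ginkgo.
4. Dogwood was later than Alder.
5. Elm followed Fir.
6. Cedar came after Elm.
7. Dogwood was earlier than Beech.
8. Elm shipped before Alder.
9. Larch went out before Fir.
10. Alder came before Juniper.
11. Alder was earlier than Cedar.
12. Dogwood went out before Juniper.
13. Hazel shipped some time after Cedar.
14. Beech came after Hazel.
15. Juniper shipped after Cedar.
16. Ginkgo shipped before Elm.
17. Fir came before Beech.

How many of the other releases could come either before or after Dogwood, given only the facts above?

Forced before Dogwood: Alder, Elm, Fir, Ginkgo, and Larch; forced after Dogwood: Beech and Juniper.
That leaves Cedar, Hazel, and Ivy with no forced order relative to Dogwood — 3.

3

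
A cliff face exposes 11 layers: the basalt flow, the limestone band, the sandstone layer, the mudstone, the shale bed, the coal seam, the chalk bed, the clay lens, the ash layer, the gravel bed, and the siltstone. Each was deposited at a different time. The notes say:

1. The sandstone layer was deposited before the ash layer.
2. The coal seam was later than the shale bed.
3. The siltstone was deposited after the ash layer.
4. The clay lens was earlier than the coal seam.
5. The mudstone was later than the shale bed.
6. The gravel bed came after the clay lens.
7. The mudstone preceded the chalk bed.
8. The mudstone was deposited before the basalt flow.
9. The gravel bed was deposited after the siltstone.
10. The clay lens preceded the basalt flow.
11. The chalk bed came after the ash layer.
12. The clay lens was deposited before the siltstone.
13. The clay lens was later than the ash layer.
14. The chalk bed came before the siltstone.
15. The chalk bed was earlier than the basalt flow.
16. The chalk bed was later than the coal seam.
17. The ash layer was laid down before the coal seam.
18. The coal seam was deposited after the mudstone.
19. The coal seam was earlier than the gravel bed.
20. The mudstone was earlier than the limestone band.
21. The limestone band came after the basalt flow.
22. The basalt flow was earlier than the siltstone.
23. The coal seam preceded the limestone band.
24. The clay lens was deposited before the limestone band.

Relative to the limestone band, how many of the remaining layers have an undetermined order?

Forced before the limestone band: the ash layer, the basalt flow, the chalk bed, the clay lens, the coal seam, the mudstone, the sandstone layer, and the shale bed.
That leaves the gravel bed and the siltstone with no forced order relative to the limestone band — 2.

2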